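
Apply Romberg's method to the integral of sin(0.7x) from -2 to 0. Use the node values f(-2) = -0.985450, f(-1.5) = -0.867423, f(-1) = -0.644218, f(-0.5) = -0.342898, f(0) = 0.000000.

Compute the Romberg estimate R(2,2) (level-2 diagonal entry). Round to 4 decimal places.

-1.1858

R(0,0) (trapezoid, 1 panel, h=2.0000): -0.985450
R(1,0) (trapezoid, 2 panels, h=1.0000): -1.136943
R(2,0) (trapezoid, 4 panels, h=0.5000): -1.173632
R(1,1) = -1.136943 + (-1.136943 − (-0.985450))/3 = -1.187441
R(2,1) = -1.173632 + (-1.173632 − (-1.136943))/3 = -1.185862
R(2,2) = -1.185862 + (-1.185862 − (-1.187441))/15 = -1.185757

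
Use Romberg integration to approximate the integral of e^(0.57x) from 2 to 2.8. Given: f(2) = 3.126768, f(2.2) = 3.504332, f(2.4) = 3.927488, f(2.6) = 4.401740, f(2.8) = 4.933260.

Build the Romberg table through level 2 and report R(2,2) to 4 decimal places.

R(0,0) (trapezoid, 1 panel, h=0.8000): 3.224011
R(1,0) (trapezoid, 2 panels, h=0.4000): 3.183001
R(2,0) (trapezoid, 4 panels, h=0.2000): 3.172715
R(1,1) = 3.183001 + (3.183001 − 3.224011)/3 = 3.169331
R(2,1) = 3.172715 + (3.172715 − 3.183001)/3 = 3.169286
R(2,2) = 3.169286 + (3.169286 − 3.169331)/15 = 3.169283

3.1693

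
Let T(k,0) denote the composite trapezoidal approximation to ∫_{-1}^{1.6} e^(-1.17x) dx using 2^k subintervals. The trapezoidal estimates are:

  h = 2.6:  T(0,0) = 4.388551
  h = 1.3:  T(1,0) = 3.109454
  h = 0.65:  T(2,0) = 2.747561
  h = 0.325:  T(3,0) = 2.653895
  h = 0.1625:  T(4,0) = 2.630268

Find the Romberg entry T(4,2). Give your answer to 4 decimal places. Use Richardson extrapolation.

2.6224

T(3,1) = 2.653895 + (2.653895 − 2.747561)/3 = 2.622673
T(4,1) = 2.630268 + (2.630268 − 2.653895)/3 = 2.622392
T(4,2) = 2.622392 + (2.622392 − 2.622673)/15 = 2.622373
(Column j=1 coincides with Simpson's rule on the same nodes.)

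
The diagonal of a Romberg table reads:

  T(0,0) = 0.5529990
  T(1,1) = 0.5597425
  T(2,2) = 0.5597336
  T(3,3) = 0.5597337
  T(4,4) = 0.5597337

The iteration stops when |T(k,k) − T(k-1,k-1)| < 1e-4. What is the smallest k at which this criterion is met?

k = 2

|T(1,1) − T(0,0)| = 0.0067435 ≥ 1e-4
|T(2,2) − T(1,1)| = 0.0000089 < 1e-4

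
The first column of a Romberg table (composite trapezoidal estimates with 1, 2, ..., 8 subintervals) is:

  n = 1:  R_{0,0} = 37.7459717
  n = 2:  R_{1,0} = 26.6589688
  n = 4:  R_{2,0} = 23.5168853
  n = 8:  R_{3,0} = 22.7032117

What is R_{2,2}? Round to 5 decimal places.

Richardson extrapolation on the trapezoidal column (denominator 4−1=3):
R_{1,1} = (4·26.6589688 − 37.7459717) / 3 = 22.9633012
R_{2,1} = 23.5168853 + (23.5168853 − 26.6589688)/3 = 22.4695241
R_{2,2} = (16·22.4695241 − 22.9633012) / 15 = 22.4366056
(Column j=1 coincides with Simpson's rule on the same nodes.)

22.43661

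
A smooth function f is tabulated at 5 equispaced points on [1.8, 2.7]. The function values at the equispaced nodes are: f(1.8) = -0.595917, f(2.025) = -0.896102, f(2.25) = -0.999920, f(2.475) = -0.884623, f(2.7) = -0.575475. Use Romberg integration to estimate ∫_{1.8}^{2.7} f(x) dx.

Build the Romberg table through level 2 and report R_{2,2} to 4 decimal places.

R_{0,0} (trapezoid, 1 panel, h=0.9000): -0.527126
R_{1,0} (trapezoid, 2 panels, h=0.4500): -0.713527
R_{2,0} (trapezoid, 4 panels, h=0.2250): -0.757427
R_{1,1} = -0.713527 + (-0.713527 − (-0.527126))/3 = -0.775661
R_{2,1} = -0.757427 + (-0.757427 − (-0.713527))/3 = -0.772060
R_{2,2} = -0.772060 + (-0.772060 − (-0.775661))/15 = -0.771820

-0.7718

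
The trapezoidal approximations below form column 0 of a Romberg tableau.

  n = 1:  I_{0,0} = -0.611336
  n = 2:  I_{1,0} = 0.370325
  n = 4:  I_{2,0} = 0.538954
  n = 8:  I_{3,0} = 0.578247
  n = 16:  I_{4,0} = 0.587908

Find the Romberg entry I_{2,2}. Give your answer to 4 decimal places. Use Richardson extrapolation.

0.5883

I_{1,1} = 0.370325 + (0.370325 − (-0.611336))/3 = 0.697545
I_{2,1} = (4·0.538954 − 0.370325) / 3 = 0.595164
I_{2,2} = (16·0.595164 − 0.697545) / 15 = 0.588339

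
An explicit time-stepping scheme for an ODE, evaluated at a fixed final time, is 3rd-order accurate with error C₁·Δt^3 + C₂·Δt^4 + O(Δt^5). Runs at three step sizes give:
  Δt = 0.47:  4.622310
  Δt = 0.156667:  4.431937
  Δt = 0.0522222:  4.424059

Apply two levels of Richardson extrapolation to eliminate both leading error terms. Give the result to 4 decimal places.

4.4237

First eliminate the Δt^3 term (factor 3^3 = 27):
  B₁ = (27·4.431937 − 4.622310)/26 = 4.424615
  B₂ = (27·4.424059 − 4.431937)/26 = 4.423756
Then eliminate the Δt^4 term (factor 3^4 = 81):
  (81·4.423756 − 4.424615)/80 = 4.423745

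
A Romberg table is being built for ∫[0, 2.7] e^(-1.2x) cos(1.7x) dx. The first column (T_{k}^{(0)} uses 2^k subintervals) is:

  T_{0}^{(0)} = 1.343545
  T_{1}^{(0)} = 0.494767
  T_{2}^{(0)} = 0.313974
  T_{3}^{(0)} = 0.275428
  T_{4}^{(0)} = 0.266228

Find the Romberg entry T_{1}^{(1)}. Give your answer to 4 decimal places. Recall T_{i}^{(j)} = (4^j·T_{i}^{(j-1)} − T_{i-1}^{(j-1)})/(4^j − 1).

Richardson extrapolation on the trapezoidal column (denominator 4−1=3):
T_{1}^{(1)} = 0.494767 + (0.494767 − 1.343545)/3 = 0.211841

0.2118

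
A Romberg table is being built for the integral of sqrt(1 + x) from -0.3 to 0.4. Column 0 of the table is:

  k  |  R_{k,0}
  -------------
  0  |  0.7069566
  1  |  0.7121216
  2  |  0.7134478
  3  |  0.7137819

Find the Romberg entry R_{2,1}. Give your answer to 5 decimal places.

Richardson extrapolation on the trapezoidal column (denominator 4−1=3):
R_{2,1} = 0.7134478 + (0.7134478 − 0.7121216)/3 = 0.7138899

0.71389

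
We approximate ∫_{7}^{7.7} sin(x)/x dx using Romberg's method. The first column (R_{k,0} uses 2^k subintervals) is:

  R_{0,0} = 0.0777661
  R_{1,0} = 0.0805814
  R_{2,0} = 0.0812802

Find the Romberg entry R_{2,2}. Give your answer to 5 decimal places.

R_{1,1} = 0.0805814 + (0.0805814 − 0.0777661)/3 = 0.0815198
R_{2,1} = 0.0812802 + (0.0812802 − 0.0805814)/3 = 0.0815131
R_{2,2} = 0.0815131 + (0.0815131 − 0.0815198)/15 = 0.0815127

0.08151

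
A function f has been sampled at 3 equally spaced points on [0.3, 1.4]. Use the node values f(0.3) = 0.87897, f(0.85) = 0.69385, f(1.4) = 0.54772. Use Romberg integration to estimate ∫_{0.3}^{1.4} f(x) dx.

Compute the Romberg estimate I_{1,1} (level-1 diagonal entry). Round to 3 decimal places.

0.770

I_{0,0} (trapezoid, 1 panel, h=1.1000): 0.78468
I_{1,0} (trapezoid, 2 panels, h=0.5500): 0.77396
I_{1,1} = 0.77396 + (0.77396 − 0.78468)/3 = 0.77039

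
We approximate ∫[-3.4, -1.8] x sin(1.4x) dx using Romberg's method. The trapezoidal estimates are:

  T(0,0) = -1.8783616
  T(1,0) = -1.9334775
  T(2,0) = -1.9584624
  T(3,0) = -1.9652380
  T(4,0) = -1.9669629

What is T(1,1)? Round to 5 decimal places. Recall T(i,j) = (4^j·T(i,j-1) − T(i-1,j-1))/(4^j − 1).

-1.95185

T(1,1) = -1.9334775 + (-1.9334775 − (-1.8783616))/3 = -1.9518495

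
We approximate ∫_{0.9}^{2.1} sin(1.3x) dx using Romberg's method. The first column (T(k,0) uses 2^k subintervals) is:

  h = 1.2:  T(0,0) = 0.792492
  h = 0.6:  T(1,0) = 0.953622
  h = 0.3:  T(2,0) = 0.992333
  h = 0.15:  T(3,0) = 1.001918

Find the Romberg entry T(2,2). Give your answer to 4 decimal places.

1.0051

Richardson extrapolation on the trapezoidal column (denominator 4−1=3):
T(1,1) = (4·0.953622 − 0.792492) / 3 = 1.007332
T(2,1) = 0.992333 + (0.992333 − 0.953622)/3 = 1.005237
T(2,2) = (16·1.005237 − 1.007332) / 15 = 1.005097
(Column j=1 coincides with Simpson's rule on the same nodes.)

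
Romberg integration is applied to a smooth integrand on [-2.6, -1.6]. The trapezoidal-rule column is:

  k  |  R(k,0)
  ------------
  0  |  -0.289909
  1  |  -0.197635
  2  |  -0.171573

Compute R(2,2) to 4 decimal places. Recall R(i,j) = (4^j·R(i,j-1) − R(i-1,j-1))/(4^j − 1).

Richardson extrapolation on the trapezoidal column (denominator 4−1=3):
R(1,1) = -0.197635 + (-0.197635 − (-0.289909))/3 = -0.166877
R(2,1) = (4·(-0.171573) − (-0.197635)) / 3 = -0.162886
R(2,2) = (16·(-0.162886) − (-0.166877)) / 15 = -0.162620

-0.1626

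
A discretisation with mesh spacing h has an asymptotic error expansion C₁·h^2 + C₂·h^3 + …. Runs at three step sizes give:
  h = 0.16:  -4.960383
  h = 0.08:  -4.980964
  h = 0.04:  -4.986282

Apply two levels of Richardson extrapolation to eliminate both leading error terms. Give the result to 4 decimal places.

First eliminate the h^2 term (factor 2^2 = 4):
  B₁ = (4·(-4.980964) − (-4.960383))/3 = -4.987824
  B₂ = (4·(-4.986282) − (-4.980964))/3 = -4.988055
Then eliminate the h^3 term (factor 2^3 = 8):
  (8·(-4.988055) − (-4.987824))/7 = -4.988088

-4.9881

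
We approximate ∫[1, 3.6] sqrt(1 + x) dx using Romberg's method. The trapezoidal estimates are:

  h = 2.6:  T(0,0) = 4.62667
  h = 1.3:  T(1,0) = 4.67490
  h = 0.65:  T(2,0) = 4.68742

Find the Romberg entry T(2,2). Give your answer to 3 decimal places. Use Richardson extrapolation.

T(1,1) = 4.67490 + (4.67490 − 4.62667)/3 = 4.69098
T(2,1) = (4·4.68742 − 4.67490) / 3 = 4.69159
T(2,2) = (16·4.69159 − 4.69098) / 15 = 4.69163

4.692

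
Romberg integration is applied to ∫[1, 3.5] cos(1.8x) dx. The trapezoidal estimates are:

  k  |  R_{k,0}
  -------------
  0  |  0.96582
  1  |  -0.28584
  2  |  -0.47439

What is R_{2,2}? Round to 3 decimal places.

-0.526

Richardson extrapolation on the trapezoidal column (denominator 4−1=3):
R_{1,1} = (4·(-0.28584) − 0.96582) / 3 = -0.70306
R_{2,1} = -0.47439 + (-0.47439 − (-0.28584))/3 = -0.53724
R_{2,2} = -0.53724 + (-0.53724 − (-0.70306))/15 = -0.52619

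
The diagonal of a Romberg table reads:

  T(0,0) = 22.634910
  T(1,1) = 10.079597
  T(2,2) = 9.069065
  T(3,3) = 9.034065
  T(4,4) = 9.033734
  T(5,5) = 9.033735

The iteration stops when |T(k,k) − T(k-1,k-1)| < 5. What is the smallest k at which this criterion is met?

k = 2

|T(1,1) − T(0,0)| = 12.555313 ≥ 5
|T(2,2) − T(1,1)| = 1.010532 < 5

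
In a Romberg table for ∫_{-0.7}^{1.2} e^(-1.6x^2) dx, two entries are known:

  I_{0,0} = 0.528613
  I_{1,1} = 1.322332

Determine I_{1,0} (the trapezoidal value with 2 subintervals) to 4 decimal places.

1.1239

From I_{1,1} = (4·I_{1,0} − I_{0,0})/3, solve for I_{1,0}:
4·I_{1,0} = 3·1.322332 + 0.528613 = 4.495609
I_{1,0} = 1.123902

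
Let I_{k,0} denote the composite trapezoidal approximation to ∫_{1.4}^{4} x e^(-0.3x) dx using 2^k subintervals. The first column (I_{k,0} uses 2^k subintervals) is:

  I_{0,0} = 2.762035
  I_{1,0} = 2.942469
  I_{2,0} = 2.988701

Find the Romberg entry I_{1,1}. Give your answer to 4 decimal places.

I_{1,1} = (4·2.942469 − 2.762035) / 3 = 3.002614

3.0026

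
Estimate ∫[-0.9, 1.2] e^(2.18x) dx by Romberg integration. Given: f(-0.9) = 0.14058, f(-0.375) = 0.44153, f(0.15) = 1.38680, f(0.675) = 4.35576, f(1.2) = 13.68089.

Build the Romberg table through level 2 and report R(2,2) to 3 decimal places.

6.228

R(0,0) (trapezoid, 1 panel, h=2.1000): 14.51254
R(1,0) (trapezoid, 2 panels, h=1.0500): 8.71241
R(2,0) (trapezoid, 4 panels, h=0.5250): 6.87478
R(1,1) = 8.71241 + (8.71241 − 14.51254)/3 = 6.77903
R(2,1) = 6.87478 + (6.87478 − 8.71241)/3 = 6.26224
R(2,2) = 6.26224 + (6.26224 − 6.77903)/15 = 6.22779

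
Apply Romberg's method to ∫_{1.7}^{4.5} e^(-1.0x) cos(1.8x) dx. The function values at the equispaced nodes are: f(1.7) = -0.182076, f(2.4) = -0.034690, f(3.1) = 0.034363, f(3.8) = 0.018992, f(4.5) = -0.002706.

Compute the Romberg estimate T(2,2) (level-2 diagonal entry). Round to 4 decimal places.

-0.0430

T(0,0) (trapezoid, 1 panel, h=2.8000): -0.258695
T(1,0) (trapezoid, 2 panels, h=1.4000): -0.081239
T(2,0) (trapezoid, 4 panels, h=0.7000): -0.051608
T(1,1) = -0.081239 + (-0.081239 − (-0.258695))/3 = -0.022087
T(2,1) = -0.051608 + (-0.051608 − (-0.081239))/3 = -0.041731
T(2,2) = -0.041731 + (-0.041731 − (-0.022087))/15 = -0.043041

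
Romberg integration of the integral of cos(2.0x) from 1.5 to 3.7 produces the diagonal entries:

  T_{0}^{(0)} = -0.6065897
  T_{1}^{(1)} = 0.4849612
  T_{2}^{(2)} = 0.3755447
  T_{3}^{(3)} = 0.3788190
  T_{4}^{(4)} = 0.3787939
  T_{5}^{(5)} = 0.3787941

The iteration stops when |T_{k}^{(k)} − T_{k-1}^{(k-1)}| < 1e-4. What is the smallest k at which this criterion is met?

k = 4

|T_{1}^{(1)} − T_{0}^{(0)}| = 1.0915509 ≥ 1e-4
|T_{2}^{(2)} − T_{1}^{(1)}| = 0.1094165 ≥ 1e-4
|T_{3}^{(3)} − T_{2}^{(2)}| = 0.0032743 ≥ 1e-4
|T_{4}^{(4)} − T_{3}^{(3)}| = 0.0000251 < 1e-4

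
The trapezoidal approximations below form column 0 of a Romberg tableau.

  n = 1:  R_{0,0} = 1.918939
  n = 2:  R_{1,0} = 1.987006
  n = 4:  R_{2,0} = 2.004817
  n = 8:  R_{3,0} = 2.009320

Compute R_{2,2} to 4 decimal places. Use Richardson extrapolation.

2.0108

R_{1,1} = (4·1.987006 − 1.918939) / 3 = 2.009695
R_{2,1} = 2.004817 + (2.004817 − 1.987006)/3 = 2.010754
R_{2,2} = (16·2.010754 − 2.009695) / 15 = 2.010825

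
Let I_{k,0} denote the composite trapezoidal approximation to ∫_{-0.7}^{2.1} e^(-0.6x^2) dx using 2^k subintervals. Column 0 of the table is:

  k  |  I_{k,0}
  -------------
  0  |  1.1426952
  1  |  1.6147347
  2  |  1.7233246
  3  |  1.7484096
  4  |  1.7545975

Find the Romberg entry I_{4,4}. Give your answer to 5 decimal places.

Richardson extrapolation on the trapezoidal column (denominator 4−1=3):
I_{1,1} = 1.6147347 + (1.6147347 − 1.1426952)/3 = 1.7720812
I_{2,1} = (4·1.7233246 − 1.6147347) / 3 = 1.7595212
I_{3,1} = 1.7484096 + (1.7484096 − 1.7233246)/3 = 1.7567713
I_{4,1} = (4·1.7545975 − 1.7484096) / 3 = 1.7566601
I_{2,2} = (16·1.7595212 − 1.7720812) / 15 = 1.7586839
I_{3,2} = 1.7567713 + (1.7567713 − 1.7595212)/15 = 1.7565880
I_{4,2} = 1.7566601 + (1.7566601 − 1.7567713)/15 = 1.7566527
I_{3,3} = (64·1.7565880 − 1.7586839) / 63 = 1.7565547
I_{4,3} = 1.7566527 + (1.7566527 − 1.7565880)/63 = 1.7566537
I_{4,4} = (256·1.7566537 − 1.7565547) / 255 = 1.7566541

1.75665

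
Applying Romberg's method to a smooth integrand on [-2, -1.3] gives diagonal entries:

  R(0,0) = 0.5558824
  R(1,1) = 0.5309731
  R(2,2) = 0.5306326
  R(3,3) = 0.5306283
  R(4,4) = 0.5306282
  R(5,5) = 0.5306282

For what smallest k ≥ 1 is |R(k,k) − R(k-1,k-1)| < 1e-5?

k = 3

|R(1,1) − R(0,0)| = 0.0249093 ≥ 1e-5
|R(2,2) − R(1,1)| = 0.0003405 ≥ 1e-5
|R(3,3) − R(2,2)| = 0.0000043 < 1e-5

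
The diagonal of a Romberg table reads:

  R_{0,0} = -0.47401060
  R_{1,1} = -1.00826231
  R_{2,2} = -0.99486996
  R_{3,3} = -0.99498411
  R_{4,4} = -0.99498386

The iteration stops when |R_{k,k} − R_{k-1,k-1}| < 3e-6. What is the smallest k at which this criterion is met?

k = 4

|R_{1,1} − R_{0,0}| = 0.53425171 ≥ 3e-6
|R_{2,2} − R_{1,1}| = 0.01339235 ≥ 3e-6
|R_{3,3} − R_{2,2}| = 0.00011415 ≥ 3e-6
|R_{4,4} − R_{3,3}| = 0.00000025 < 3e-6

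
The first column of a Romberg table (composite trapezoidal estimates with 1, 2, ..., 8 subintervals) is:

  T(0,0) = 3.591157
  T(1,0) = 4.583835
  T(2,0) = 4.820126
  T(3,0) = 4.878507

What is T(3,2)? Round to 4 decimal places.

4.8979

T(2,1) = (4·4.820126 − 4.583835) / 3 = 4.898890
T(3,1) = (4·4.878507 − 4.820126) / 3 = 4.897967
T(3,2) = (16·4.897967 − 4.898890) / 15 = 4.897905
(Column j=1 coincides with Simpson's rule on the same nodes.)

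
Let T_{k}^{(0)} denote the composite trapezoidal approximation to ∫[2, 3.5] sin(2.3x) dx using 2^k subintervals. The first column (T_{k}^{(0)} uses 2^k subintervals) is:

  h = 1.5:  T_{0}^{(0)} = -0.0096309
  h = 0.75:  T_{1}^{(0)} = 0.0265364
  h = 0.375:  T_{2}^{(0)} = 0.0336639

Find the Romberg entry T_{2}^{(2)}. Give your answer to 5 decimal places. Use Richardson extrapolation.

0.03587

Richardson extrapolation on the trapezoidal column (denominator 4−1=3):
T_{1}^{(1)} = 0.0265364 + (0.0265364 − (-0.0096309))/3 = 0.0385922
T_{2}^{(1)} = (4·0.0336639 − 0.0265364) / 3 = 0.0360397
T_{2}^{(2)} = (16·0.0360397 − 0.0385922) / 15 = 0.0358695
(Column j=1 coincides with Simpson's rule on the same nodes.)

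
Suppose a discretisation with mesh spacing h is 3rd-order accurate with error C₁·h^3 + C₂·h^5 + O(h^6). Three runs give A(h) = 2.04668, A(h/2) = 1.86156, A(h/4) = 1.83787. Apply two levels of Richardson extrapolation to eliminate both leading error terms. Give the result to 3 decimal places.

1.834

First eliminate the h^3 term (factor 2^3 = 8):
  B₁ = (8·1.86156 − 2.04668)/7 = 1.83511
  B₂ = (8·1.83787 − 1.86156)/7 = 1.83449
Then eliminate the h^5 term (factor 2^5 = 32):
  (32·1.83449 − 1.83511)/31 = 1.83447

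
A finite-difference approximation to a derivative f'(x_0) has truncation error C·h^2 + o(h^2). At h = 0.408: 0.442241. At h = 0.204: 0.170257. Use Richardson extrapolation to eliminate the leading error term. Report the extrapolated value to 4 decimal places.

The leading error scales as h^2; refining by a factor of 2 reduces it by 2^2 = 4.
Extrapolated value = (4·A(h/2) − A(h)) / (4 − 1)
= (4·0.170257 − 0.442241) / 3
= 0.238787 / 3 = 0.079596

0.0796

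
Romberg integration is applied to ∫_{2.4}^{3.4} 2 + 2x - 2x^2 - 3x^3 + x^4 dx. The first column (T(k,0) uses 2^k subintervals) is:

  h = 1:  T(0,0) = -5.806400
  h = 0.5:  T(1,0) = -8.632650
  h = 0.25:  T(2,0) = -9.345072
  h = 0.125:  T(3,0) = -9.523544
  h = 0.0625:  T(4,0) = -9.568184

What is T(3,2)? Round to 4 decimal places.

-9.5831

T(2,1) = -9.345072 + (-9.345072 − (-8.632650))/3 = -9.582546
T(3,1) = (4·(-9.523544) − (-9.345072)) / 3 = -9.583035
T(3,2) = -9.583035 + (-9.583035 − (-9.582546))/15 = -9.583068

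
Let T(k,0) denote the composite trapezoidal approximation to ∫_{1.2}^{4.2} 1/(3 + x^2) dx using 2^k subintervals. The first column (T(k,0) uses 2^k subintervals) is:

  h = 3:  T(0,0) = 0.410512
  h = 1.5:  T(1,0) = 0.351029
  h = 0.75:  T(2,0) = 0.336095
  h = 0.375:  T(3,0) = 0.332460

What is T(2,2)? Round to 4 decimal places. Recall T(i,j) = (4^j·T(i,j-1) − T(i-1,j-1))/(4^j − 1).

0.3311

Richardson extrapolation on the trapezoidal column (denominator 4−1=3):
T(1,1) = (4·0.351029 − 0.410512) / 3 = 0.331201
T(2,1) = (4·0.336095 − 0.351029) / 3 = 0.331117
T(2,2) = (16·0.331117 − 0.331201) / 15 = 0.331111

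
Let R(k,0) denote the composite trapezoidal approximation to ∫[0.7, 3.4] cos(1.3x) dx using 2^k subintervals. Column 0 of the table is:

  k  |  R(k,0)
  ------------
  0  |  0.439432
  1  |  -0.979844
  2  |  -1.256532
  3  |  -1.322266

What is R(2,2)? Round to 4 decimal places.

-1.3418

R(1,1) = (4·(-0.979844) − 0.439432) / 3 = -1.452936
R(2,1) = -1.256532 + (-1.256532 − (-0.979844))/3 = -1.348761
R(2,2) = (16·(-1.348761) − (-1.452936)) / 15 = -1.341816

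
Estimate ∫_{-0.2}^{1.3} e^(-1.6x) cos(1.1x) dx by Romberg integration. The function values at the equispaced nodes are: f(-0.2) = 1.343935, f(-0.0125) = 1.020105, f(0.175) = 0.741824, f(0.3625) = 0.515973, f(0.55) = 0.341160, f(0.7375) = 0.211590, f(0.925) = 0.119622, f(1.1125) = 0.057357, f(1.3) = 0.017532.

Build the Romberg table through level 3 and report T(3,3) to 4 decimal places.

T(0,0) (trapezoid, 1 panel, h=1.5000): 1.021100
T(1,0) (trapezoid, 2 panels, h=0.7500): 0.766420
T(2,0) (trapezoid, 4 panels, h=0.3750): 0.706252
T(3,0) (trapezoid, 8 panels, h=0.1875): 0.691568
T(1,1) = 0.766420 + (0.766420 − 1.021100)/3 = 0.681527
T(2,1) = 0.706252 + (0.706252 − 0.766420)/3 = 0.686196
T(3,1) = 0.691568 + (0.691568 − 0.706252)/3 = 0.686673
T(2,2) = 0.686196 + (0.686196 − 0.681527)/15 = 0.686507
T(3,2) = 0.686673 + (0.686673 − 0.686196)/15 = 0.686705
T(3,3) = 0.686705 + (0.686705 − 0.686507)/63 = 0.686708

0.6867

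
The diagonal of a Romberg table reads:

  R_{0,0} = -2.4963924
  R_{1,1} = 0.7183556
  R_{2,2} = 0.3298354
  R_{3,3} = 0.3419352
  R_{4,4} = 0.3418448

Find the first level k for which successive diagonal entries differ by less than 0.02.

k = 3

|R_{1,1} − R_{0,0}| = 3.2147480 ≥ 0.02
|R_{2,2} − R_{1,1}| = 0.3885202 ≥ 0.02
|R_{3,3} − R_{2,2}| = 0.0120998 < 0.02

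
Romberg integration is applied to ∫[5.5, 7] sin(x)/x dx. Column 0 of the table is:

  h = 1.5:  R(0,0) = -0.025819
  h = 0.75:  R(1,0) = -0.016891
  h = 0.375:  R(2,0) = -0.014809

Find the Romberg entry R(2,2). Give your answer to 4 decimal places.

R(1,1) = (4·(-0.016891) − (-0.025819)) / 3 = -0.013915
R(2,1) = -0.014809 + (-0.014809 − (-0.016891))/3 = -0.014115
R(2,2) = -0.014115 + (-0.014115 − (-0.013915))/15 = -0.014128

-0.0141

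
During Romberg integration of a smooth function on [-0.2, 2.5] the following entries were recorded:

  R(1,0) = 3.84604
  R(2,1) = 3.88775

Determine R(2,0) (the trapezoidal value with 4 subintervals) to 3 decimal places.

From R(2,1) = (4·R(2,0) − R(1,0))/3, solve for R(2,0):
4·R(2,0) = 3·3.88775 + 3.84604 = 15.50929
R(2,0) = 3.87732

3.877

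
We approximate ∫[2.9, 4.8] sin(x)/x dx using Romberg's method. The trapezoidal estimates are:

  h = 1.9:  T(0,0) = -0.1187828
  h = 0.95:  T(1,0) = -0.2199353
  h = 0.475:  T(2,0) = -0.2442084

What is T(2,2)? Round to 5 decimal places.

Richardson extrapolation on the trapezoidal column (denominator 4−1=3):
T(1,1) = -0.2199353 + (-0.2199353 − (-0.1187828))/3 = -0.2536528
T(2,1) = -0.2442084 + (-0.2442084 − (-0.2199353))/3 = -0.2522994
T(2,2) = (16·(-0.2522994) − (-0.2536528)) / 15 = -0.2522092
(Column j=1 coincides with Simpson's rule on the same nodes.)

-0.25221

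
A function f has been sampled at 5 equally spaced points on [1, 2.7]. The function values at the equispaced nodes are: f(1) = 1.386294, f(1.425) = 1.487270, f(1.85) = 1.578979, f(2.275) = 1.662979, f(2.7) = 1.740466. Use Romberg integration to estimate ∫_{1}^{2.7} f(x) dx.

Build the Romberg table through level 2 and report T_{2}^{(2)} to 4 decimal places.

T_{0}^{(0)} (trapezoid, 1 panel, h=1.7000): 2.657746
T_{1}^{(0)} (trapezoid, 2 panels, h=0.8500): 2.671005
T_{2}^{(0)} (trapezoid, 4 panels, h=0.4250): 2.674358
T_{1}^{(1)} = 2.671005 + (2.671005 − 2.657746)/3 = 2.675425
T_{2}^{(1)} = 2.674358 + (2.674358 − 2.671005)/3 = 2.675476
T_{2}^{(2)} = 2.675476 + (2.675476 − 2.675425)/15 = 2.675479

2.6755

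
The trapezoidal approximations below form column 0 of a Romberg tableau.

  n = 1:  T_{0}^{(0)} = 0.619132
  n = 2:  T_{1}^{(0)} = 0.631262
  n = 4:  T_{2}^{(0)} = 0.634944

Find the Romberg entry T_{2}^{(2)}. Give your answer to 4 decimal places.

Richardson extrapolation on the trapezoidal column (denominator 4−1=3):
T_{1}^{(1)} = 0.631262 + (0.631262 − 0.619132)/3 = 0.635305
T_{2}^{(1)} = 0.634944 + (0.634944 − 0.631262)/3 = 0.636171
T_{2}^{(2)} = (16·0.636171 − 0.635305) / 15 = 0.636229
(Column j=1 coincides with Simpson's rule on the same nodes.)

0.6362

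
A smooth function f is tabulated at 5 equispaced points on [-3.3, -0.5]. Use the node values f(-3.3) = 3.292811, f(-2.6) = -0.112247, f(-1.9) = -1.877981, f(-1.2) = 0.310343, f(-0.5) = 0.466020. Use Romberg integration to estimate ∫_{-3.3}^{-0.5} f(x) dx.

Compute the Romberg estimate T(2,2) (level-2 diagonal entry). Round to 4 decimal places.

0.3147

T(0,0) (trapezoid, 1 panel, h=2.8000): 5.262363
T(1,0) (trapezoid, 2 panels, h=1.4000): 0.002008
T(2,0) (trapezoid, 4 panels, h=0.7000): 0.139671
T(1,1) = 0.002008 + (0.002008 − 5.262363)/3 = -1.751444
T(2,1) = 0.139671 + (0.139671 − 0.002008)/3 = 0.185559
T(2,2) = 0.185559 + (0.185559 − (-1.751444))/15 = 0.314693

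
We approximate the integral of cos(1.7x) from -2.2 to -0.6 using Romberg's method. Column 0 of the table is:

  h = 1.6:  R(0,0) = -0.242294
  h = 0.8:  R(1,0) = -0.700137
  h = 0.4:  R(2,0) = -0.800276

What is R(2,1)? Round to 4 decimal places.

-0.8337

Richardson extrapolation on the trapezoidal column (denominator 4−1=3):
R(2,1) = (4·(-0.800276) − (-0.700137)) / 3 = -0.833656
(Column j=1 coincides with Simpson's rule on the same nodes.)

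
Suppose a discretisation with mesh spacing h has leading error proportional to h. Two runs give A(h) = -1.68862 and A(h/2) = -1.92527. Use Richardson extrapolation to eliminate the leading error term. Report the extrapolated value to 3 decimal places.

The leading error scales as h; refining by a factor of 2 reduces it by 2^1 = 2.
Extrapolated value = (2·A(h/2) − A(h)) / (2 − 1)
= (2·(-1.92527) − (-1.68862)) / 1
= -2.16192 / 1 = -2.16192

-2.162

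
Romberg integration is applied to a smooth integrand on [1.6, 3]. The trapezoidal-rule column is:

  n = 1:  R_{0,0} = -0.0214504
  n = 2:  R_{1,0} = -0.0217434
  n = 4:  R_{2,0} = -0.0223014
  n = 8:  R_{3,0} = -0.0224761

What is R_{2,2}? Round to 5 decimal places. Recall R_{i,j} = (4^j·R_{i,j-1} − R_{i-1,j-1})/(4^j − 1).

-0.02253

R_{1,1} = -0.0217434 + (-0.0217434 − (-0.0214504))/3 = -0.0218411
R_{2,1} = -0.0223014 + (-0.0223014 − (-0.0217434))/3 = -0.0224874
R_{2,2} = (16·(-0.0224874) − (-0.0218411)) / 15 = -0.0225305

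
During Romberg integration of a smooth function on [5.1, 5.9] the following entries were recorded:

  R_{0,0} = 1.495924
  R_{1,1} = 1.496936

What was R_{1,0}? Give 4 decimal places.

From R_{1,1} = (4·R_{1,0} − R_{0,0})/3, solve for R_{1,0}:
4·R_{1,0} = 3·1.496936 + 1.495924 = 5.986732
R_{1,0} = 1.496683

1.4967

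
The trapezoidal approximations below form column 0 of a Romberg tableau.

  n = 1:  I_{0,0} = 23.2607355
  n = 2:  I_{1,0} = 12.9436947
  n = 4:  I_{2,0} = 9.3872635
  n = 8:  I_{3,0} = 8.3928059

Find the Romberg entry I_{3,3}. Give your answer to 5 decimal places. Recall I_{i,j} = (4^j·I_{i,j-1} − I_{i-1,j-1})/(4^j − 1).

Richardson extrapolation on the trapezoidal column (denominator 4−1=3):
I_{1,1} = 12.9436947 + (12.9436947 − 23.2607355)/3 = 9.5046811
I_{2,1} = (4·9.3872635 − 12.9436947) / 3 = 8.2017864
I_{3,1} = 8.3928059 + (8.3928059 − 9.3872635)/3 = 8.0613200
I_{2,2} = (16·8.2017864 − 9.5046811) / 15 = 8.1149268
I_{3,2} = (16·8.0613200 − 8.2017864) / 15 = 8.0519556
I_{3,3} = (64·8.0519556 − 8.1149268) / 63 = 8.0509561

8.05096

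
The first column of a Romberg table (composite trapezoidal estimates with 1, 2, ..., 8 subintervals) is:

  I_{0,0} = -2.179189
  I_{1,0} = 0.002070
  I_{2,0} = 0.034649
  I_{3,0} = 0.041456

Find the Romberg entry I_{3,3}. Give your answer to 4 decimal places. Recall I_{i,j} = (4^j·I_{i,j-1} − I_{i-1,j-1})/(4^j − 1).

0.0443

Richardson extrapolation on the trapezoidal column (denominator 4−1=3):
I_{1,1} = (4·0.002070 − (-2.179189)) / 3 = 0.729156
I_{2,1} = 0.034649 + (0.034649 − 0.002070)/3 = 0.045509
I_{3,1} = (4·0.041456 − 0.034649) / 3 = 0.043725
I_{2,2} = (16·0.045509 − 0.729156) / 15 = -0.000067
I_{3,2} = 0.043725 + (0.043725 − 0.045509)/15 = 0.043606
I_{3,3} = 0.043606 + (0.043606 − (-0.000067))/63 = 0.044299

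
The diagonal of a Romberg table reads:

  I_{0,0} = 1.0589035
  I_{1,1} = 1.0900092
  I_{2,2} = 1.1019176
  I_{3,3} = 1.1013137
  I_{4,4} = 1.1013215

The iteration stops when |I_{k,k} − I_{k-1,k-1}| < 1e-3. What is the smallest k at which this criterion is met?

k = 3

|I_{1,1} − I_{0,0}| = 0.0311057 ≥ 1e-3
|I_{2,2} − I_{1,1}| = 0.0119084 ≥ 1e-3
|I_{3,3} − I_{2,2}| = 0.0006039 < 1e-3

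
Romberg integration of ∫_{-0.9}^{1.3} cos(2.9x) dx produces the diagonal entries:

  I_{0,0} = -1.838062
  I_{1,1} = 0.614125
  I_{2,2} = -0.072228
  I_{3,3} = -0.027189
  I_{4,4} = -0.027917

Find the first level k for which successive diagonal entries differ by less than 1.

k = 2

|I_{1,1} − I_{0,0}| = 2.452187 ≥ 1
|I_{2,2} − I_{1,1}| = 0.686353 < 1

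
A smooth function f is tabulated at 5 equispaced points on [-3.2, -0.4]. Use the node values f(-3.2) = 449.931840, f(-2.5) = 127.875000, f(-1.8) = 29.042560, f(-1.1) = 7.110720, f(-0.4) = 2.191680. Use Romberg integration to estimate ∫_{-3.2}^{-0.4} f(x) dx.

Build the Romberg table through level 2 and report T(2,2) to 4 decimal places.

243.6908

T(0,0) (trapezoid, 1 panel, h=2.8000): 632.972928
T(1,0) (trapezoid, 2 panels, h=1.4000): 357.146048
T(2,0) (trapezoid, 4 panels, h=0.7000): 273.063028
T(1,1) = 357.146048 + (357.146048 − 632.972928)/3 = 265.203755
T(2,1) = 273.063028 + (273.063028 − 357.146048)/3 = 245.035355
T(2,2) = 245.035355 + (245.035355 − 265.203755)/15 = 243.690795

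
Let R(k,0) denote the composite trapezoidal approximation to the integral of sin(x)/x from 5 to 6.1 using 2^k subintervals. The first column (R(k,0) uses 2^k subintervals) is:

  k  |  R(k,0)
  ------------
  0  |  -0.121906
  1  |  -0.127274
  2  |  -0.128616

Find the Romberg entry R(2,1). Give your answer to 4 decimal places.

R(2,1) = (4·(-0.128616) − (-0.127274)) / 3 = -0.129063

-0.1291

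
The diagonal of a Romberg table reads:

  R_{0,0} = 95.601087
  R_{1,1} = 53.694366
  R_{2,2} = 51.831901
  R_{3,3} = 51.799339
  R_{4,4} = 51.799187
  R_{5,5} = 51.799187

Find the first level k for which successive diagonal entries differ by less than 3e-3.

k = 4

|R_{1,1} − R_{0,0}| = 41.906721 ≥ 3e-3
|R_{2,2} − R_{1,1}| = 1.862465 ≥ 3e-3
|R_{3,3} − R_{2,2}| = 0.032562 ≥ 3e-3
|R_{4,4} − R_{3,3}| = 0.000152 < 3e-3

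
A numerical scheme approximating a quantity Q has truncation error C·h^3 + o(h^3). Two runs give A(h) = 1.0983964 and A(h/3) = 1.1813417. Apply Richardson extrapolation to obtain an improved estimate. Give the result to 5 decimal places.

1.18453

The leading error scales as h^3; refining by a factor of 3 reduces it by 3^3 = 27.
Extrapolated value = (27·A(h/3) − A(h)) / (27 − 1)
= (27·1.1813417 − 1.0983964) / 26
= 30.7978295 / 26 = 1.1845319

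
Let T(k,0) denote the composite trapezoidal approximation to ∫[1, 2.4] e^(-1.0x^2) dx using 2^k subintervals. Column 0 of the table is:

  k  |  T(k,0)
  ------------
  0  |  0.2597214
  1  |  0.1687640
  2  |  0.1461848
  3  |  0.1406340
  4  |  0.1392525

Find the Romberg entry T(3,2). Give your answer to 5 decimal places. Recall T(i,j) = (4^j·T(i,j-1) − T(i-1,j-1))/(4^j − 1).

0.13879

T(2,1) = (4·0.1461848 − 0.1687640) / 3 = 0.1386584
T(3,1) = (4·0.1406340 − 0.1461848) / 3 = 0.1387837
T(3,2) = 0.1387837 + (0.1387837 − 0.1386584)/15 = 0.1387921
(Column j=1 coincides with Simpson's rule on the same nodes.)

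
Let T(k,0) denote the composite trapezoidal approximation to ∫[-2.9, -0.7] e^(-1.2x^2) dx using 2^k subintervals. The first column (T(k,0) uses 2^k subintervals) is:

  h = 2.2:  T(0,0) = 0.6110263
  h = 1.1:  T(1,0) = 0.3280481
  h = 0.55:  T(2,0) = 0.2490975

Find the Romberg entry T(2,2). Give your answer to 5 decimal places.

Richardson extrapolation on the trapezoidal column (denominator 4−1=3):
T(1,1) = (4·0.3280481 − 0.6110263) / 3 = 0.2337220
T(2,1) = 0.2490975 + (0.2490975 − 0.3280481)/3 = 0.2227806
T(2,2) = (16·0.2227806 − 0.2337220) / 15 = 0.2220512

0.22205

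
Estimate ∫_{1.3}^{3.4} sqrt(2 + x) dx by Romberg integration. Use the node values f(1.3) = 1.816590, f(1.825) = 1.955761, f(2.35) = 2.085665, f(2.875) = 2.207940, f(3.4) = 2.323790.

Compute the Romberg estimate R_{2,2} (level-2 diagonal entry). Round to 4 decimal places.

R_{0,0} (trapezoid, 1 panel, h=2.1000): 4.347399
R_{1,0} (trapezoid, 2 panels, h=1.0500): 4.363648
R_{2,0} (trapezoid, 4 panels, h=0.5250): 4.367767
R_{1,1} = 4.363648 + (4.363648 − 4.347399)/3 = 4.369064
R_{2,1} = 4.367767 + (4.367767 − 4.363648)/3 = 4.369140
R_{2,2} = 4.369140 + (4.369140 − 4.369064)/15 = 4.369145

4.3691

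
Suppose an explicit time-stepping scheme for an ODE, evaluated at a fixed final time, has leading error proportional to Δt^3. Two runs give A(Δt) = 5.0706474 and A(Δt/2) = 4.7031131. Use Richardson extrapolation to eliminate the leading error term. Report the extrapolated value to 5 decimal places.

The leading error scales as Δt^3; refining by a factor of 2 reduces it by 2^3 = 8.
Extrapolated value = (8·A(Δt/2) − A(Δt)) / (8 − 1)
= (8·4.7031131 − 5.0706474) / 7
= 32.5542574 / 7 = 4.6506082

4.65061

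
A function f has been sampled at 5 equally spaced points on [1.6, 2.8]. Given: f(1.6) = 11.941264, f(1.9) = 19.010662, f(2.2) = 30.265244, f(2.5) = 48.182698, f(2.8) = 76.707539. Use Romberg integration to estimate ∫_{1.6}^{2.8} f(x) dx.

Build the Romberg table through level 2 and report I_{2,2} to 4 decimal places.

41.7855

I_{0,0} (trapezoid, 1 panel, h=1.2000): 53.189282
I_{1,0} (trapezoid, 2 panels, h=0.6000): 44.753787
I_{2,0} (trapezoid, 4 panels, h=0.3000): 42.534902
I_{1,1} = 44.753787 + (44.753787 − 53.189282)/3 = 41.941955
I_{2,1} = 42.534902 + (42.534902 − 44.753787)/3 = 41.795274
I_{2,2} = 41.795274 + (41.795274 − 41.941955)/15 = 41.785495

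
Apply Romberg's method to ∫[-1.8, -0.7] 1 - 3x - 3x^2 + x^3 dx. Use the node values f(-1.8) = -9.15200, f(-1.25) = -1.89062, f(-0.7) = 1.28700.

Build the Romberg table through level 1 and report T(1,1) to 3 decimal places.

T(0,0) (trapezoid, 1 panel, h=1.1000): -4.32575
T(1,0) (trapezoid, 2 panels, h=0.5500): -3.20272
T(1,1) = -3.20272 + (-3.20272 − (-4.32575))/3 = -2.82838

-2.828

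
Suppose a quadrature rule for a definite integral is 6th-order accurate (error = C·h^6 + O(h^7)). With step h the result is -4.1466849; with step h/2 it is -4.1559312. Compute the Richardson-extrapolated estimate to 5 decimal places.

-4.15608

Extrapolated value = (64·A(h/2) − A(h)) / (64 − 1)
= (64·(-4.1559312) − (-4.1466849)) / 63
= -261.8329119 / 63 = -4.1560780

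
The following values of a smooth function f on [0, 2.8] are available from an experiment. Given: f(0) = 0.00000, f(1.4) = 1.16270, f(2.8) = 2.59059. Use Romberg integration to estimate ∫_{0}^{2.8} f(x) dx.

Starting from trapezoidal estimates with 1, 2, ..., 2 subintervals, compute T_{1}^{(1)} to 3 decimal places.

T_{0}^{(0)} (trapezoid, 1 panel, h=2.8000): 3.62683
T_{1}^{(0)} (trapezoid, 2 panels, h=1.4000): 3.44119
T_{1}^{(1)} = 3.44119 + (3.44119 − 3.62683)/3 = 3.37931

3.379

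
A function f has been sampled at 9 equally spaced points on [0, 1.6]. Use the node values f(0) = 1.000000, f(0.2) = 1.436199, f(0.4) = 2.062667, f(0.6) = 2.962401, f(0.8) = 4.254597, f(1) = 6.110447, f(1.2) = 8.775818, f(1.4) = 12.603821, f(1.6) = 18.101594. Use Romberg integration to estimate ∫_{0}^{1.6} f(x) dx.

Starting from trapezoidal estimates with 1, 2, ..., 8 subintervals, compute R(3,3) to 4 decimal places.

9.4484

R(0,0) (trapezoid, 1 panel, h=1.6000): 15.281275
R(1,0) (trapezoid, 2 panels, h=0.8000): 11.044315
R(2,0) (trapezoid, 4 panels, h=0.4000): 9.857552
R(3,0) (trapezoid, 8 panels, h=0.2000): 9.551349
R(1,1) = 11.044315 + (11.044315 − 15.281275)/3 = 9.631995
R(2,1) = 9.857552 + (9.857552 − 11.044315)/3 = 9.461964
R(3,1) = 9.551349 + (9.551349 − 9.857552)/3 = 9.449281
R(2,2) = 9.461964 + (9.461964 − 9.631995)/15 = 9.450629
R(3,2) = 9.449281 + (9.449281 − 9.461964)/15 = 9.448435
R(3,3) = 9.448435 + (9.448435 − 9.450629)/63 = 9.448400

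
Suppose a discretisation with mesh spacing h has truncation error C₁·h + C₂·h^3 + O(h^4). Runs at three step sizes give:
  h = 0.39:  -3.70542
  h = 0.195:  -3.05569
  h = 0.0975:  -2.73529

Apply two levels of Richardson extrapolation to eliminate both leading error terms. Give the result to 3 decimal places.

First eliminate the h term (factor 2^1 = 2):
  B₁ = (2·(-3.05569) − (-3.70542))/1 = -2.40596
  B₂ = (2·(-2.73529) − (-3.05569))/1 = -2.41489
Then eliminate the h^3 term (factor 2^3 = 8):
  (8·(-2.41489) − (-2.40596))/7 = -2.41617

-2.416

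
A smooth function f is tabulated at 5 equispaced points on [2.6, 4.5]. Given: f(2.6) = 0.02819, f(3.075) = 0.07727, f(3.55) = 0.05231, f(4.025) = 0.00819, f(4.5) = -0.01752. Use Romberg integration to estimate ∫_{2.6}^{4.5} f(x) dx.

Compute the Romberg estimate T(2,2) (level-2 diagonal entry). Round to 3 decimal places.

T(0,0) (trapezoid, 1 panel, h=1.9000): 0.01014
T(1,0) (trapezoid, 2 panels, h=0.9500): 0.05476
T(2,0) (trapezoid, 4 panels, h=0.4750): 0.06797
T(1,1) = 0.05476 + (0.05476 − 0.01014)/3 = 0.06963
T(2,1) = 0.06797 + (0.06797 − 0.05476)/3 = 0.07237
T(2,2) = 0.07237 + (0.07237 − 0.06963)/15 = 0.07255

0.073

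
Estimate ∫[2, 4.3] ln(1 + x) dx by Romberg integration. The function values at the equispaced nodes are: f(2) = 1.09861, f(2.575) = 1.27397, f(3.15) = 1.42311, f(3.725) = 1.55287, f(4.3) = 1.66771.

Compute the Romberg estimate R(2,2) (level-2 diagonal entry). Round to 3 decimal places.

R(0,0) (trapezoid, 1 panel, h=2.3000): 3.18127
R(1,0) (trapezoid, 2 panels, h=1.1500): 3.22721
R(2,0) (trapezoid, 4 panels, h=0.5750): 3.23904
R(1,1) = 3.22721 + (3.22721 − 3.18127)/3 = 3.24252
R(2,1) = 3.23904 + (3.23904 − 3.22721)/3 = 3.24298
R(2,2) = 3.24298 + (3.24298 − 3.24252)/15 = 3.24301

3.243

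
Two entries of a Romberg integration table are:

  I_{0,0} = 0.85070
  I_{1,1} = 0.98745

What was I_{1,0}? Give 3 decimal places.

From I_{1,1} = (4·I_{1,0} − I_{0,0})/3, solve for I_{1,0}:
4·I_{1,0} = 3·0.98745 + 0.85070 = 3.81305
I_{1,0} = 0.95326

0.953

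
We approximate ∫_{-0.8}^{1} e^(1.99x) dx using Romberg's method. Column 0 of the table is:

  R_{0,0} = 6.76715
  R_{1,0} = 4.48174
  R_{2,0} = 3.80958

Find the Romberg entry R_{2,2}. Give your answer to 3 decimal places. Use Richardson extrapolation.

R_{1,1} = 4.48174 + (4.48174 − 6.76715)/3 = 3.71994
R_{2,1} = (4·3.80958 − 4.48174) / 3 = 3.58553
R_{2,2} = 3.58553 + (3.58553 − 3.71994)/15 = 3.57657
(Column j=1 coincides with Simpson's rule on the same nodes.)

3.577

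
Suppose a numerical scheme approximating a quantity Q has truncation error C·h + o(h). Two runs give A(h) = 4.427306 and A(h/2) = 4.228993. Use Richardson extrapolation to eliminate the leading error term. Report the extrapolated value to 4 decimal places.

The leading error scales as h; refining by a factor of 2 reduces it by 2^1 = 2.
Extrapolated value = (2·A(h/2) − A(h)) / (2 − 1)
= (2·4.228993 − 4.427306) / 1
= 4.030680 / 1 = 4.030680

4.0307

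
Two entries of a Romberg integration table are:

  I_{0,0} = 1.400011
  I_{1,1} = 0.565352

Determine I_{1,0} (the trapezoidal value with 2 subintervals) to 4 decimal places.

From I_{1,1} = (4·I_{1,0} − I_{0,0})/3, solve for I_{1,0}:
4·I_{1,0} = 3·0.565352 + 1.400011 = 3.096067
I_{1,0} = 0.774017

0.7740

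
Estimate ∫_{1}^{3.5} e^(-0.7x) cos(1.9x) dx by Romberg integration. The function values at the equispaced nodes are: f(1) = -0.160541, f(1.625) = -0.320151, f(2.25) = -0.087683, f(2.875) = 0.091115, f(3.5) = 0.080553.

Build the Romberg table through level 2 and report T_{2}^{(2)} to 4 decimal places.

T_{0}^{(0)} (trapezoid, 1 panel, h=2.5000): -0.099985
T_{1}^{(0)} (trapezoid, 2 panels, h=1.2500): -0.159596
T_{2}^{(0)} (trapezoid, 4 panels, h=0.6250): -0.222946
T_{1}^{(1)} = -0.159596 + (-0.159596 − (-0.099985))/3 = -0.179466
T_{2}^{(1)} = -0.222946 + (-0.222946 − (-0.159596))/3 = -0.244063
T_{2}^{(2)} = -0.244063 + (-0.244063 − (-0.179466))/15 = -0.248369

-0.2484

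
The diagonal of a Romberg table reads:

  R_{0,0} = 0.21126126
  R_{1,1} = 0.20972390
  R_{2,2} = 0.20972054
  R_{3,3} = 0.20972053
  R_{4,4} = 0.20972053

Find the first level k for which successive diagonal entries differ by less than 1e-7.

k = 3

|R_{1,1} − R_{0,0}| = 0.00153736 ≥ 1e-7
|R_{2,2} − R_{1,1}| = 0.00000336 ≥ 1e-7
|R_{3,3} − R_{2,2}| = 0.00000001 < 1e-7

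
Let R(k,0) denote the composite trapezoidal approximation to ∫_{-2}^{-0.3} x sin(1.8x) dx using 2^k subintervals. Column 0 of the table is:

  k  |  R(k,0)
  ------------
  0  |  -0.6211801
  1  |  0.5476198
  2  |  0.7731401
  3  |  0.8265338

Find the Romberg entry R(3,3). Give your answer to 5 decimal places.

Richardson extrapolation on the trapezoidal column (denominator 4−1=3):
R(1,1) = 0.5476198 + (0.5476198 − (-0.6211801))/3 = 0.9372198
R(2,1) = 0.7731401 + (0.7731401 − 0.5476198)/3 = 0.8483135
R(3,1) = (4·0.8265338 − 0.7731401) / 3 = 0.8443317
R(2,2) = 0.8483135 + (0.8483135 − 0.9372198)/15 = 0.8423864
R(3,2) = 0.8443317 + (0.8443317 − 0.8483135)/15 = 0.8440662
R(3,3) = (64·0.8440662 − 0.8423864) / 63 = 0.8440929

0.84409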